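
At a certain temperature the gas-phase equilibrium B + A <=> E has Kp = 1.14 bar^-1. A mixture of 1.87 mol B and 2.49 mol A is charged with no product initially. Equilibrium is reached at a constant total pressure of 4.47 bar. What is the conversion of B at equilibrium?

Basis: 1.87 mol B initially; let X = conversion of B. Extent ξ = 1.87X.
At extent ξ: n_B = 1.87 − 1.87X; n_A = 2.49 − 1.87X; n_E = 1.87X.
n_T = Σnᵢ = 4.36 − 1.87X.
With p_i = (n_i/n_T)P, Kp = p_E / (p_B p_A).
Equating to 1.14 bar^-1 and solving on 0 < X < 1: X = 0.670.

X = 0.670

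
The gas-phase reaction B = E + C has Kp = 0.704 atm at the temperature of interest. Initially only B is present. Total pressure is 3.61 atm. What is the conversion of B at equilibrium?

X = 0.404

Basis: 1 mol B initially; let X = conversion of B. Extent ξ = X.
At extent ξ: n_B = 1 − X; n_E = X; n_C = X.
Total moles n_T = 1 + X.
y_i = n_i/n_T, p_i = y_i·P. Kp = p_E p_C / (p_B).
Substituting and setting equal to 0.704 atm gives a polynomial in X; the root in (0,1) is X = 0.404.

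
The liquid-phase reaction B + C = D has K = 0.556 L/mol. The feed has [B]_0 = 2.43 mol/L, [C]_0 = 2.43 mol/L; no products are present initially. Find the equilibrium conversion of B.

Let X = conversion of B; extent ξ = 2.43·X mol/L.
Concentrations: [B] = 2.43 − 2.43X; [C] = 2.43 − 2.43X; [D] = 2.43X.
K = [D] / ([B] [C]).
This equals 0.556 at X = 0.434 (the root in 0 < X < 1).

X = 0.434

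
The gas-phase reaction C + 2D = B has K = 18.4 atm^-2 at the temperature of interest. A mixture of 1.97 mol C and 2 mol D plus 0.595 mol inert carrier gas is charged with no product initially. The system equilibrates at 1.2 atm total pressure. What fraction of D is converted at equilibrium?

X = 0.765

Let X = conversion of D (basis 2 mol D); extent of reaction ξ = X.
Moles: n_C = 1.97 − X; n_D = 2 − 2X; n_B = X; n_I = 0.595 (inert).
Summing: n_T = 4.56 − 2X.
y_i = n_i/n_T, p_i = y_i·P. K = p_B / (p_C p_D^2).
This yields a degree-3 equation in X; solving on (0,1), X = 0.765.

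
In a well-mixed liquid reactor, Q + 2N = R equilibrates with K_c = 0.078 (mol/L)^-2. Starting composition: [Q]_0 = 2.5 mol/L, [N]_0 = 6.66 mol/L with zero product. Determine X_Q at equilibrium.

X = 0.546

Let X = conversion of Q; extent ξ = 2.5·X mol/L.
Concentrations: [Q] = 2.5 − 2.5X; [N] = 6.66 − 5X; [R] = 2.5X.
K_c = [R] / ([Q] [N]^2).
Equating to 0.078 (mol/L)^-2: the physical root is X = 0.546.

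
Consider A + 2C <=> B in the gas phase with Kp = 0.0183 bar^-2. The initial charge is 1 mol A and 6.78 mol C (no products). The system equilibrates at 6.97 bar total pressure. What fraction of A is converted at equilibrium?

Basis: 1 mol A initially; let X = conversion of A. Extent ξ = X.
Mole table: n_A = 1 − X; n_C = 6.78 − 2X; n_B = X.
Total moles n_T = 7.78 − 2X.
y_i = n_i/n_T, p_i = y_i·P. Kp = p_B / (p_A p_C^2).
Substituting and setting equal to 0.0183 bar^-2 gives a polynomial in X; the root in (0,1) is X = 0.395.

X = 0.395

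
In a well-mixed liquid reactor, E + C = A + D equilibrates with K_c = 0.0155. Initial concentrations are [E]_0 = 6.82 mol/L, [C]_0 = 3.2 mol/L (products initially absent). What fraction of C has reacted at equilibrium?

X = 0.160

Let X = conversion of C; extent ξ = 3.2·X mol/L.
Concentrations: [E] = 6.82 − 3.2X; [C] = 3.2 − 3.2X; [A] = 3.2X; [D] = 3.2X.
K_c = [A] [D] / ([E] [C]).
This equals 0.0155 at X = 0.160 (the root in 0 < X < 1).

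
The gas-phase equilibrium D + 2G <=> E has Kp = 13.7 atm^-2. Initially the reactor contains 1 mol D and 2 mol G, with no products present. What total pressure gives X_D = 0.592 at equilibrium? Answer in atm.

P = 0.724 atm

Let X = conversion of D (basis 1 mol D); extent of reaction ξ = X.
At extent ξ: n_D = 1 − X; n_G = 2 − 2X; n_E = X.
n_T = Σnᵢ = 3 − 2X.
Kp = p_E / (p_D p_G^2) with p_i = (n_i/n_T)·P.
At X = 0.592: the mole-fraction product g(X) = Π y_i^ν_i = 7.186. Since Kp = g(X)·P^{-2}, P = (g/Kp)^(1/2) = (7.186/13.7)^(1/2) = 0.724 atm.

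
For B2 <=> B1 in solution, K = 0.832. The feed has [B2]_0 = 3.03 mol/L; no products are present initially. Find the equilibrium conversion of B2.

Let X = conversion of B2; extent ξ = 3.03·X mol/L.
Concentrations: [B2] = 3.03 − 3.03X; [B1] = 3.03X.
K = [B1] / ([B2]).
This equals 0.832 at X = 0.454 (the root in 0 < X < 1).

X = 0.454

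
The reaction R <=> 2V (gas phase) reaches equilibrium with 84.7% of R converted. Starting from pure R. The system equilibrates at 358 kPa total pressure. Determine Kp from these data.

Kp = 3.64e+03 kPa

Take 1 mol R as basis and let X be its fractional conversion, so ξ = X.
Moles: n_R = 1 − X; n_V = 2X.
n_T = Σnᵢ = 1 + X.
At X = 0.847: n_R = 0.153, n_V = 1.69, n_T = 1.85.
p_i = (n_i/n_T)·P. Kp = p_V^2 / (p_R) = 3.64e+03 kPa.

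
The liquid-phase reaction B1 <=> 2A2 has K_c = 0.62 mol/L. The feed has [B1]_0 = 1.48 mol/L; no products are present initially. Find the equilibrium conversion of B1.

Let X = conversion of B1; extent ξ = 1.48·X mol/L.
Concentrations: [B1] = 1.48 − 1.48X; [A2] = 2.96X.
K_c = [A2]^2 / ([B1]).
This equals 0.62 at X = 0.275 (the root in 0 < X < 1).

X = 0.275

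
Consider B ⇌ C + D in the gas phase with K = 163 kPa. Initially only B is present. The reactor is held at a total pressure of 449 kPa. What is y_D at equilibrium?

Take 1 mol B as basis and let X be its fractional conversion, so ξ = X.
Species balance: n_B = 1 − X; n_C = X; n_D = X.
Total moles n_T = 1 + X.
With p_i = (n_i/n_T)P, K = p_C p_D / (p_B).
This yields a degree-2 equation in X; solving on (0,1), X = 0.516.
Then n_D = 0.516, n_T = 1.52, so y_D = 0.340.

y_D = 0.340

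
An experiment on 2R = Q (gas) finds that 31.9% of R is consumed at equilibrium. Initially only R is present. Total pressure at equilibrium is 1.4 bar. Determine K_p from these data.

K_p = 0.206 bar^-1

Take 1 mol R as basis and let X be its fractional conversion, so ξ = 0.5X.
Mole table: n_R = 1 − X; n_Q = 0.5X.
Summing: n_T = 1 − 0.5X.
At X = 0.319: n_R = 0.681, n_Q = 0.16, n_T = 0.841.
p_i = (n_i/n_T)·P. K_p = p_Q / (p_R^2) = 0.206 bar^-1.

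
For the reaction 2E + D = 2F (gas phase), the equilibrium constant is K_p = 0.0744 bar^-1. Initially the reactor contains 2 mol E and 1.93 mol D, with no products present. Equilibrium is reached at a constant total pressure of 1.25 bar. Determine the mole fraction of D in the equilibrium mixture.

y_D = 0.468

Let X = conversion of E (basis 2 mol E); extent of reaction ξ = X.
Species balance: n_E = 2 − 2X; n_D = 1.93 − X; n_F = 2X.
n_T = Σnᵢ = 3.93 − X.
With p_i = (n_i/n_T)P, K_p = p_F^2 / (p_E^2 p_D).
Equating to 0.0744 bar^-1 and solving on 0 < X < 1: X = 0.173.
Then n_D = 1.76, n_T = 3.76, so y_D = 0.468.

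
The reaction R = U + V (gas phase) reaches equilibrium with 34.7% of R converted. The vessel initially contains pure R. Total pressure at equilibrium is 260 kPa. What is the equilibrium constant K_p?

K_p = 35.6 kPa

Take 1 mol R as basis and let X be its fractional conversion, so ξ = X.
At extent ξ: n_R = 1 − X; n_U = X; n_V = X.
Total moles n_T = 1 + X.
At X = 0.347: n_R = 0.653, n_U = 0.347, n_V = 0.347, n_T = 1.35.
p_i = (n_i/n_T)·P. K_p = p_U p_V / (p_R) = 35.6 kPa.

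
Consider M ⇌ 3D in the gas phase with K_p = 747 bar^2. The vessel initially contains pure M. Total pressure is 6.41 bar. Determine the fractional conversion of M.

Basis: 1 mol M initially; let X = conversion of M. Extent ξ = X.
At extent ξ: n_M = 1 − X; n_D = 3X.
Summing: n_T = 1 + 2X.
y_i = n_i/n_T, p_i = y_i·P. K_p = p_D^3 / (p_M).
Setting this equal to 747 bar^2 and taking the physical root (0 < X < 1) gives X = 0.870.

X = 0.870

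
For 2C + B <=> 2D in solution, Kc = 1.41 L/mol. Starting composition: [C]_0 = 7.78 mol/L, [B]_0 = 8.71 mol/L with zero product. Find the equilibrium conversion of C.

X = 0.741

Let X = conversion of C; extent ξ = 7.78X/2 mol/L.
Concentrations: [C] = 7.78 − 7.78X; [B] = 8.71 − 3.89X; [D] = 7.78X.
Kc = [D]^2 / ([C]^2 [B]).
Setting equal to 1.41 and solving for X on (0,1) gives X = 0.741.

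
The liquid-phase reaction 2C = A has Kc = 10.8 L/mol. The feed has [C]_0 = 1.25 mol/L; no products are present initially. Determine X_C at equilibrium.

X = 0.825

Let X = conversion of C; extent ξ = 1.25X/2 mol/L.
Concentrations: [C] = 1.25 − 1.25X; [A] = 0.625X.
Kc = [A] / ([C]^2).
Solving Kc = 10.8 for X ∈ (0,1): X = 0.825.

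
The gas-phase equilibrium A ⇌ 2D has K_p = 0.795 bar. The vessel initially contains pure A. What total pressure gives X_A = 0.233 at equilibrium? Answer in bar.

Take 1 mol A as basis and let X be its fractional conversion, so ξ = X.
Species balance: n_A = 1 − X; n_D = 2X.
n_T = Σnᵢ = 1 + X.
K_p = p_D^2 / (p_A) with p_i = (n_i/n_T)·P.
At X = 0.233: the mole-fraction product g(X) = Π y_i^ν_i = 0.2296. Since K_p = g(X)·P^{1}, P = (K_p/g)^(1/1) = (0.795/0.2296)^(1/1) = 3.46 bar.

P = 3.46 bar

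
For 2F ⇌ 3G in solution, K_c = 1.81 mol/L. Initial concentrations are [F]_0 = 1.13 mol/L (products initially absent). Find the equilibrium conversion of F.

Let X = conversion of F; extent ξ = 1.13X/2 mol/L.
Concentrations: [F] = 1.13 − 1.13X; [G] = 1.69X.
K_c = [G]^3 / ([F]^2).
This equals 1.81 at X = 0.495 (the root in 0 < X < 1).

X = 0.495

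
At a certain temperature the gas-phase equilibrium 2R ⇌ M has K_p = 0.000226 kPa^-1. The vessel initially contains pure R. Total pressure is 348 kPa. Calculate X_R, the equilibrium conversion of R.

X = 0.128

Basis: 1 mol R initially; let X = conversion of R. Extent ξ = 0.5X.
Species balance: n_R = 1 − X; n_M = 0.5X.
Total moles n_T = 1 − 0.5X.
With p_i = (n_i/n_T)P, K_p = p_M / (p_R^2).
This yields a degree-2 equation in X; solving on (0,1), X = 0.128.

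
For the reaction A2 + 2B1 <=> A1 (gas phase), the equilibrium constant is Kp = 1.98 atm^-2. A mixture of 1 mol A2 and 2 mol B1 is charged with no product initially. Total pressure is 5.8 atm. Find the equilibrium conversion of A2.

Let X = conversion of A2 (basis 1 mol A2); extent of reaction ξ = X.
At extent ξ: n_A2 = 1 − X; n_B1 = 2 − 2X; n_A1 = X.
Total moles n_T = 3 − 2X.
With p_i = (n_i/n_T)P, Kp = p_A1 / (p_A2 p_B1^2).
Substituting and setting equal to 1.98 atm^-2 gives a polynomial in X; the root in (0,1) is X = 0.822.

X = 0.822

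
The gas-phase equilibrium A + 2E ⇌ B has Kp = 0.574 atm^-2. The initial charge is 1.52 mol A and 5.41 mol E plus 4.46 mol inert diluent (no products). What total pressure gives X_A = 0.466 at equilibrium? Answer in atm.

P = 3.08 atm

Let X = conversion of A (basis 1.52 mol A); extent of reaction ξ = 1.52X.
At extent ξ: n_A = 1.52 − 1.52X; n_E = 5.41 − 3.04X; n_B = 1.52X; n_I = 4.46 (inert).
Summing: n_T = 11.4 − 3.04X.
Kp = p_B / (p_A p_E^2) with p_i = (n_i/n_T)·P.
At X = 0.466: the mole-fraction product g(X) = Π y_i^ν_i = 5.443. Since Kp = g(X)·P^{-2}, P = (g/Kp)^(1/2) = (5.443/0.574)^(1/2) = 3.08 atm.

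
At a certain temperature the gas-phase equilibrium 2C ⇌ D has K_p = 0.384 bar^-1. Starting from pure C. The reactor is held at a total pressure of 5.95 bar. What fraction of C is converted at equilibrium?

Let X = conversion of C (basis 1 mol C); extent of reaction ξ = 0.5X.
Moles: n_C = 1 − X; n_D = 0.5X.
n_T = Σnᵢ = 1 − 0.5X.
Mole fractions y_i = n_i/n_T; K_p = p_D / (p_C^2) with p_i = y_i·P.
Equating to 0.384 bar^-1 and solving on 0 < X < 1: X = 0.686.

X = 0.686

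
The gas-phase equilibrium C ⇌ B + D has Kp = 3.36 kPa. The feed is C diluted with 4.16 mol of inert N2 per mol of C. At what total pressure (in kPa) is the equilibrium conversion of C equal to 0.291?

Let X = conversion of C (basis 1 mol C); extent of reaction ξ = X.
Mole table: n_C = 1 − X; n_B = X; n_D = X; n_I = 4.16 (inert).
n_T = Σnᵢ = 5.16 + X.
Kp = p_B p_D / (p_C) with p_i = (n_i/n_T)·P.
At X = 0.291: the mole-fraction product g(X) = Π y_i^ν_i = 0.02191. Since Kp = g(X)·P^{1}, P = (Kp/g)^(1/1) = (3.36/0.02191)^(1/1) = 153 kPa.

P = 153 kPa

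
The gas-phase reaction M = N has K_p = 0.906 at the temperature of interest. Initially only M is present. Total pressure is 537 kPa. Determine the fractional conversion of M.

Take 1 mol M as basis and let X be its fractional conversion, so ξ = X.
Species balance: n_M = 1 − X; n_N = X.
Since Δν = 0, n_T = 1 throughout.
With p_i = (n_i/n_T)P, K_p = p_N / (p_M).
Setting this equal to 0.906 and taking the physical root (0 < X < 1) gives X = 0.475.

X = 0.475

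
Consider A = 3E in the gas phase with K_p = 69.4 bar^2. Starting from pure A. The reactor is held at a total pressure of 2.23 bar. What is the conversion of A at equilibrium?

X = 0.840

Basis: 1 mol A initially; let X = conversion of A. Extent ξ = X.
Moles: n_A = 1 − X; n_E = 3X.
Summing: n_T = 1 + 2X.
y_i = n_i/n_T, p_i = y_i·P. K_p = p_E^3 / (p_A).
This yields a degree-3 equation in X; solving on (0,1), X = 0.840.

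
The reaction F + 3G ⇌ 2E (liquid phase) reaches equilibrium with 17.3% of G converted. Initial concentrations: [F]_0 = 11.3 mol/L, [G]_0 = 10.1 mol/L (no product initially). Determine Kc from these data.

Kc = 0.000217 (mol/L)^-2

Let X = conversion of G.
Concentrations: [F] = 11.3 − 3.37X; [G] = 10.1 − 10.1X; [E] = 6.73X.
At X = 0.173: [F] = 10.7, [G] = 8.35, [E] = 1.16.
Kc = [E]^2 / ([F] [G]^3) = 0.000217 (mol/L)^-2.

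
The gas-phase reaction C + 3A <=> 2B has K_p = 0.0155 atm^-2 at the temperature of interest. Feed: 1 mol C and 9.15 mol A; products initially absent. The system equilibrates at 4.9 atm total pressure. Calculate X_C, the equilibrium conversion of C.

Let X = conversion of C (basis 1 mol C); extent of reaction ξ = X.
At extent ξ: n_C = 1 − X; n_A = 9.15 − 3X; n_B = 2X.
Total moles n_T = 10.2 − 2X.
y_i = n_i/n_T, p_i = y_i·P. K_p = p_B^2 / (p_C p_A^3).
Setting this equal to 0.0155 atm^-2 and taking the physical root (0 < X < 1) gives X = 0.499.

X = 0.499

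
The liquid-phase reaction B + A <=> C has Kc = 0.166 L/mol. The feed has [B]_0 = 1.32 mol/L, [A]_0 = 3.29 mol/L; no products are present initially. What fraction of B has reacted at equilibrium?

X = 0.322

Let X = conversion of B; extent ξ = 1.32·X mol/L.
Concentrations: [B] = 1.32 − 1.32X; [A] = 3.29 − 1.32X; [C] = 1.32X.
Kc = [C] / ([B] [A]).
This equals 0.166 at X = 0.322 (the root in 0 < X < 1).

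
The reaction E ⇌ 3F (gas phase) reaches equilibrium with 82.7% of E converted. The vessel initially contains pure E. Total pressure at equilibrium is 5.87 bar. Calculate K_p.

K_p = 432 bar^2

Basis: 1 mol E initially; let X = conversion of E. Extent ξ = X.
Moles: n_E = 1 − X; n_F = 3X.
Summing: n_T = 1 + 2X.
At X = 0.827: n_E = 0.173, n_F = 2.48, n_T = 2.65.
p_i = (n_i/n_T)·P. K_p = p_F^3 / (p_E) = 432 bar^2.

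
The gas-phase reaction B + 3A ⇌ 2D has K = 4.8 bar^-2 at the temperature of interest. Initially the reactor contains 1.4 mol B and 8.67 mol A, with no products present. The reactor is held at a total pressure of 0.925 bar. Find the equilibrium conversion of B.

Basis: 1.4 mol B initially; let X = conversion of B. Extent ξ = 1.4X.
Mole table: n_B = 1.4 − 1.4X; n_A = 8.67 − 4.2X; n_D = 2.8X.
Total moles n_T = 10.1 − 2.8X.
y_i = n_i/n_T, p_i = y_i·P. K = p_D^2 / (p_B p_A^3).
Substituting and setting equal to 4.8 bar^-2 gives a polynomial in X; the root in (0,1) is X = 0.732.

X = 0.732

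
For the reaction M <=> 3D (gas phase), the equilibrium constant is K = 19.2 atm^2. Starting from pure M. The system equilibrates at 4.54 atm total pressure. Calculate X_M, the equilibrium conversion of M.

Basis: 1 mol M initially; let X = conversion of M. Extent ξ = X.
Moles: n_M = 1 − X; n_D = 3X.
n_T = Σnᵢ = 1 + 2X.
y_i = n_i/n_T, p_i = y_i·P. K = p_D^3 / (p_M).
This yields a degree-3 equation in X; solving on (0,1), X = 0.407.

X = 0.407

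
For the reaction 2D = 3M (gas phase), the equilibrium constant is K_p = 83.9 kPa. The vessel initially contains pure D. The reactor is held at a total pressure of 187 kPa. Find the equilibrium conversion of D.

Basis: 1 mol D initially; let X = conversion of D. Extent ξ = 0.5X.
Species balance: n_D = 1 − X; n_M = 1.5X.
n_T = Σnᵢ = 1 + 0.5X.
y_i = n_i/n_T, p_i = y_i·P. K_p = p_M^3 / (p_D^2).
Equating to 83.9 kPa and solving on 0 < X < 1: X = 0.390.

X = 0.390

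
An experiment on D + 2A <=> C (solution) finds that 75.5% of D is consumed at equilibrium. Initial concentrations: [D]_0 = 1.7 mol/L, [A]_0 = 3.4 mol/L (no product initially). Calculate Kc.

Kc = 4.44 (mol/L)^-2

Let X = conversion of D.
Concentrations: [D] = 1.7 − 1.7X; [A] = 3.4 − 3.4X; [C] = 1.7X.
At X = 0.755: [D] = 0.417, [A] = 0.833, [C] = 1.28.
Kc = [C] / ([D] [A]^2) = 4.44 (mol/L)^-2.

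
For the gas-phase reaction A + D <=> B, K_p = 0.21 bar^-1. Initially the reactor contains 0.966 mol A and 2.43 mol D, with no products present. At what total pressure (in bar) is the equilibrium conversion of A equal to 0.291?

Let X = conversion of A (basis 0.966 mol A); extent of reaction ξ = 0.966X.
Mole table: n_A = 0.966 − 0.966X; n_D = 2.43 − 0.966X; n_B = 0.966X.
n_T = Σnᵢ = 3.4 − 0.966X.
K_p = p_B / (p_A p_D) with p_i = (n_i/n_T)·P.
At X = 0.291: the mole-fraction product g(X) = Π y_i^ν_i = 0.5949. Since K_p = g(X)·P^{-1}, P = (g/K_p)^(1/1) = (0.5949/0.21)^(1/1) = 2.83 bar.

P = 2.83 bar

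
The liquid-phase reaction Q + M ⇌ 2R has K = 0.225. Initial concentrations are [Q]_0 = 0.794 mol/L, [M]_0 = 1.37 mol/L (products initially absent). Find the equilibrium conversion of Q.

X = 0.250

Let X = conversion of Q; extent ξ = 0.794·X mol/L.
Concentrations: [Q] = 0.794 − 0.794X; [M] = 1.37 − 0.794X; [R] = 1.59X.
K = [R]^2 / ([Q] [M]).
This equals 0.225 at X = 0.250 (the root in 0 < X < 1).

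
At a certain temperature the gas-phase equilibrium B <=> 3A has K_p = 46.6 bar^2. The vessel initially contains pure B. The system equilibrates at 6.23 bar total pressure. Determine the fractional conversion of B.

Let X = conversion of B (basis 1 mol B); extent of reaction ξ = X.
At extent ξ: n_B = 1 − X; n_A = 3X.
n_T = Σnᵢ = 1 + 2X.
With p_i = (n_i/n_T)P, K_p = p_A^3 / (p_B).
Substituting and setting equal to 46.6 bar^2 gives a polynomial in X; the root in (0,1) is X = 0.445.

X = 0.445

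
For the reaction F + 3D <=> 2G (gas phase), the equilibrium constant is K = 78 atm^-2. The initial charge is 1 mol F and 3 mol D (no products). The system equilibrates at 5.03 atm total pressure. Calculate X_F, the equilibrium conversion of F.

X = 0.869

Let X = conversion of F (basis 1 mol F); extent of reaction ξ = X.
At extent ξ: n_F = 1 − X; n_D = 3 − 3X; n_G = 2X.
Total moles n_T = 4 − 2X.
y_i = n_i/n_T, p_i = y_i·P. K = p_G^2 / (p_F p_D^3).
Equating to 78 atm^-2 and solving on 0 < X < 1: X = 0.869.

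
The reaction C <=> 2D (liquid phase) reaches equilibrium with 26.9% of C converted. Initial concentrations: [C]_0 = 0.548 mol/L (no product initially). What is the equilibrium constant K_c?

K_c = 0.217 mol/L

Let X = conversion of C.
Concentrations: [C] = 0.548 − 0.548X; [D] = 1.1X.
At X = 0.269: [C] = 0.401, [D] = 0.295.
K_c = [D]^2 / ([C]) = 0.217 mol/L.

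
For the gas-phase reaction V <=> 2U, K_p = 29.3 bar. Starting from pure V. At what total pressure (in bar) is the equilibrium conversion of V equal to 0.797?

Basis: 1 mol V initially; let X = conversion of V. Extent ξ = X.
At extent ξ: n_V = 1 − X; n_U = 2X.
n_T = Σnᵢ = 1 + X.
K_p = p_U^2 / (p_V) with p_i = (n_i/n_T)·P.
At X = 0.797: the mole-fraction product g(X) = Π y_i^ν_i = 6.965. Since K_p = g(X)·P^{1}, P = (K_p/g)^(1/1) = (29.3/6.965)^(1/1) = 4.21 bar.

P = 4.21 bar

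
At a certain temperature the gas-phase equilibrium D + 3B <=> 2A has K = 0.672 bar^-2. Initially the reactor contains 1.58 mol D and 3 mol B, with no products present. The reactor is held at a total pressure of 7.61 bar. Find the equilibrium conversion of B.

X = 0.718

Basis: 3 mol B initially; let X = conversion of B. Extent ξ = X.
At extent ξ: n_D = 1.58 − X; n_B = 3 − 3X; n_A = 2X.
Total moles n_T = 4.58 − 2X.
y_i = n_i/n_T, p_i = y_i·P. K = p_A^2 / (p_D p_B^3).
This yields a degree-4 equation in X; solving on (0,1), X = 0.718.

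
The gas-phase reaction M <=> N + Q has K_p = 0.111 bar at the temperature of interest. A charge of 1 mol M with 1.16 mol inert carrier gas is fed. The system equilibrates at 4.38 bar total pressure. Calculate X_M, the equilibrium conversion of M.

X = 0.217

Basis: 1 mol M initially; let X = conversion of M. Extent ξ = X.
Moles: n_M = 1 − X; n_N = X; n_Q = X; n_I = 1.16 (inert).
n_T = Σnᵢ = 2.16 + X.
Mole fractions y_i = n_i/n_T; K_p = p_N p_Q / (p_M) with p_i = y_i·P.
Substituting and setting equal to 0.111 bar gives a polynomial in X; the root in (0,1) is X = 0.217.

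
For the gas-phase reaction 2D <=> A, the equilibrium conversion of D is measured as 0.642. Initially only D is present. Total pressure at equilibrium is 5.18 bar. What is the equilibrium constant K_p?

Let X = conversion of D (basis 1 mol D); extent of reaction ξ = 0.5X.
Mole table: n_D = 1 − X; n_A = 0.5X.
n_T = Σnᵢ = 1 − 0.5X.
At X = 0.642: n_D = 0.358, n_A = 0.321, n_T = 0.679.
p_i = (n_i/n_T)·P. K_p = p_A / (p_D^2) = 0.328 bar^-1.

K_p = 0.328 bar^-1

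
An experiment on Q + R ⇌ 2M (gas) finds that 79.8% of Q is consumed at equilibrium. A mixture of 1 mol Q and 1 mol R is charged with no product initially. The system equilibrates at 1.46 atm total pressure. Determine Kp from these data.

Kp = 62.4

Basis: 1 mol Q initially; let X = conversion of Q. Extent ξ = X.
At extent ξ: n_Q = 1 − X; n_R = 1 − X; n_M = 2X.
n_T stays at 2 (no change in mole number).
At X = 0.798: n_Q = 0.202, n_R = 0.202, n_M = 1.6, n_T = 2.
p_i = (n_i/n_T)·P. Kp = p_M^2 / (p_Q p_R) = 62.4.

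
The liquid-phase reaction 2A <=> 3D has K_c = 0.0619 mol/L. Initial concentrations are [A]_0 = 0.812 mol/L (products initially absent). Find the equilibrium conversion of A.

Let X = conversion of A; extent ξ = 0.812X/2 mol/L.
Concentrations: [A] = 0.812 − 0.812X; [D] = 1.22X.
K_c = [D]^3 / ([A]^2).
Equating to 0.0619 mol/L: the physical root is X = 0.236.

X = 0.236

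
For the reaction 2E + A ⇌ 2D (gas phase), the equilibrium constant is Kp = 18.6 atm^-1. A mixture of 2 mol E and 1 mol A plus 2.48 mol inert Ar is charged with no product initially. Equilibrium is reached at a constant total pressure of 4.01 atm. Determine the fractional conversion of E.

Basis: 2 mol E initially; let X = conversion of E. Extent ξ = X.
At extent ξ: n_E = 2 − 2X; n_A = 1 − X; n_D = 2X; n_I = 2.48 (inert).
n_T = Σnᵢ = 5.48 − X.
Mole fractions y_i = n_i/n_T; Kp = p_D^2 / (p_E^2 p_A) with p_i = y_i·P.
Substituting and setting equal to 18.6 atm^-1 gives a polynomial in X; the root in (0,1) is X = 0.688.

X = 0.688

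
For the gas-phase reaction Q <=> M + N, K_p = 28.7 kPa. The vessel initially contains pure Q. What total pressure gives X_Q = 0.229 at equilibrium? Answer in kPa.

Let X = conversion of Q (basis 1 mol Q); extent of reaction ξ = X.
At extent ξ: n_Q = 1 − X; n_M = X; n_N = X.
n_T = Σnᵢ = 1 + X.
K_p = p_M p_N / (p_Q) with p_i = (n_i/n_T)·P.
At X = 0.229: the mole-fraction product g(X) = Π y_i^ν_i = 0.05534. Since K_p = g(X)·P^{1}, P = (K_p/g)^(1/1) = (28.7/0.05534)^(1/1) = 519 kPa.

P = 519 kPa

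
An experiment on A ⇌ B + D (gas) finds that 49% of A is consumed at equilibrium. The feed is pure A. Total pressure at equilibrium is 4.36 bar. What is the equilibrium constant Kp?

Kp = 1.38 bar

Take 1 mol A as basis and let X be its fractional conversion, so ξ = X.
Moles: n_A = 1 − X; n_B = X; n_D = X.
Summing: n_T = 1 + X.
At X = 0.49: n_A = 0.51, n_B = 0.49, n_D = 0.49, n_T = 1.49.
p_i = (n_i/n_T)·P. Kp = p_B p_D / (p_A) = 1.38 bar.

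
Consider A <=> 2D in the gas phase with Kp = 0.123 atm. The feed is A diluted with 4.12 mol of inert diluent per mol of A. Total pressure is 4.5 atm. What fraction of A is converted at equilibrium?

Basis: 1 mol A initially; let X = conversion of A. Extent ξ = X.
Species balance: n_A = 1 − X; n_D = 2X; n_I = 4.12 (inert).
Total moles n_T = 5.12 + X.
Mole fractions y_i = n_i/n_T; Kp = p_D^2 / (p_A) with p_i = y_i·P.
Substituting and setting equal to 0.123 atm gives a polynomial in X; the root in (0,1) is X = 0.173.

X = 0.173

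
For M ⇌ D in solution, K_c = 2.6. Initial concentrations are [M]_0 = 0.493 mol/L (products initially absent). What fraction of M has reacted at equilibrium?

Let X = conversion of M; extent ξ = 0.493·X mol/L.
Concentrations: [M] = 0.493 − 0.493X; [D] = 0.493X.
K_c = [D] / ([M]).
Solving K_c = 2.6 for X ∈ (0,1): X = 0.722.

X = 0.722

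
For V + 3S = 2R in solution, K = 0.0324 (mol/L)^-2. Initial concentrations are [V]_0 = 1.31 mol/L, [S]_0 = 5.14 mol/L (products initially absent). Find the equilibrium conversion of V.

Let X = conversion of V; extent ξ = 1.31·X mol/L.
Concentrations: [V] = 1.31 − 1.31X; [S] = 5.14 − 3.93X; [R] = 2.62X.
K = [R]^2 / ([V] [S]^3).
Solving K = 0.0324 for X ∈ (0,1): X = 0.405.

X = 0.405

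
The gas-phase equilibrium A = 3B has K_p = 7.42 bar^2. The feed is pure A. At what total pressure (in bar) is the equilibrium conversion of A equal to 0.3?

P = 4.27 bar

Basis: 1 mol A initially; let X = conversion of A. Extent ξ = X.
Species balance: n_A = 1 − X; n_B = 3X.
Summing: n_T = 1 + 2X.
K_p = p_B^3 / (p_A) with p_i = (n_i/n_T)·P.
At X = 0.3: the mole-fraction product g(X) = Π y_i^ν_i = 0.4068. Since K_p = g(X)·P^{2}, P = (K_p/g)^(1/2) = (7.42/0.4068)^(1/2) = 4.27 bar.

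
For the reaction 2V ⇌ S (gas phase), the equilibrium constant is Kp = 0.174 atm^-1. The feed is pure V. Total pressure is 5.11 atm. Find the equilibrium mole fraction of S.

Take 1 mol V as basis and let X be its fractional conversion, so ξ = 0.5X.
Moles: n_V = 1 − X; n_S = 0.5X.
Total moles n_T = 1 − 0.5X.
With p_i = (n_i/n_T)P, Kp = p_S / (p_V^2).
Setting this equal to 0.174 atm^-1 and taking the physical root (0 < X < 1) gives X = 0.532.
Then n_S = 0.266, n_T = 0.734, so y_S = 0.362.

y_S = 0.362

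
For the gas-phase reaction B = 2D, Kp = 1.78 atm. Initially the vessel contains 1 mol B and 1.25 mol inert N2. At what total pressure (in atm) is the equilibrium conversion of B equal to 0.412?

Let X = conversion of B (basis 1 mol B); extent of reaction ξ = X.
At extent ξ: n_B = 1 − X; n_D = 2X; n_I = 1.25 (inert).
Total moles n_T = 2.25 + X.
Kp = p_D^2 / (p_B) with p_i = (n_i/n_T)·P.
At X = 0.412: the mole-fraction product g(X) = Π y_i^ν_i = 0.4338. Since Kp = g(X)·P^{1}, P = (Kp/g)^(1/1) = (1.78/0.4338)^(1/1) = 4.1 atm.

P = 4.1 atm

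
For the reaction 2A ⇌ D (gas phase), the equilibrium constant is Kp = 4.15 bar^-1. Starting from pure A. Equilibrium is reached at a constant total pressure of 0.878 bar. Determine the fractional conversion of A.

X = 0.747

Let X = conversion of A (basis 1 mol A); extent of reaction ξ = 0.5X.
At extent ξ: n_A = 1 − X; n_D = 0.5X.
n_T = Σnᵢ = 1 − 0.5X.
y_i = n_i/n_T, p_i = y_i·P. Kp = p_D / (p_A^2).
Substituting and setting equal to 4.15 bar^-1 gives a polynomial in X; the root in (0,1) is X = 0.747.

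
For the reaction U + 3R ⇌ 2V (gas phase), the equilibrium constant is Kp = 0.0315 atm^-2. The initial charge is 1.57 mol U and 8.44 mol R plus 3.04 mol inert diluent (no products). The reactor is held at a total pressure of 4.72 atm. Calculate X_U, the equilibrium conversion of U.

Take 1.57 mol U as basis and let X be its fractional conversion, so ξ = 1.57X.
At extent ξ: n_U = 1.57 − 1.57X; n_R = 8.44 − 4.71X; n_V = 3.14X; n_I = 3.04 (inert).
Total moles n_T = 13.1 − 3.14X.
With p_i = (n_i/n_T)P, Kp = p_V^2 / (p_U p_R^3).
This yields a degree-4 equation in X; solving on (0,1), X = 0.380.

X = 0.380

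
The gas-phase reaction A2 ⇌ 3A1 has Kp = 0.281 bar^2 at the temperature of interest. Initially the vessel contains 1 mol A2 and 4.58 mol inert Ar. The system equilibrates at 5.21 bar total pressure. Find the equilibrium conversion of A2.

Basis: 1 mol A2 initially; let X = conversion of A2. Extent ξ = X.
Species balance: n_A2 = 1 − X; n_A1 = 3X; n_I = 4.58 (inert).
Total moles n_T = 5.58 + 2X.
With p_i = (n_i/n_T)P, Kp = p_A1^3 / (p_A2).
Setting this equal to 0.281 bar^2 and taking the physical root (0 < X < 1) gives X = 0.221.

X = 0.221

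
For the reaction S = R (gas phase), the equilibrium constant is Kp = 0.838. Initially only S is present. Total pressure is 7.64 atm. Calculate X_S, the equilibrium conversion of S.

X = 0.456

Basis: 1 mol S initially; let X = conversion of S. Extent ξ = X.
Mole table: n_S = 1 − X; n_R = X.
Since Δν = 0, n_T = 1 throughout.
y_i = n_i/n_T, p_i = y_i·P. Kp = p_R / (p_S).
Setting this equal to 0.838 and taking the physical root (0 < X < 1) gives X = 0.456.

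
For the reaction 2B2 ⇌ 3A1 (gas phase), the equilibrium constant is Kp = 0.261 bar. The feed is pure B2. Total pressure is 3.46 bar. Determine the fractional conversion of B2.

Take 1 mol B2 as basis and let X be its fractional conversion, so ξ = 0.5X.
Moles: n_B2 = 1 − X; n_A1 = 1.5X.
Summing: n_T = 1 + 0.5X.
y_i = n_i/n_T, p_i = y_i·P. Kp = p_A1^3 / (p_B2^2).
This yields a degree-3 equation in X; solving on (0,1), X = 0.243.

X = 0.243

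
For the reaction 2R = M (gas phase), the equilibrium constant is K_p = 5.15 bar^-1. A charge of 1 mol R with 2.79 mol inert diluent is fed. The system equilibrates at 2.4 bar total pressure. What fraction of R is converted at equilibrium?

Basis: 1 mol R initially; let X = conversion of R. Extent ξ = 0.5X.
At extent ξ: n_R = 1 − X; n_M = 0.5X; n_I = 2.79 (inert).
Summing: n_T = 3.79 − 0.5X.
y_i = n_i/n_T, p_i = y_i·P. K_p = p_M / (p_R^2).
Substituting and setting equal to 5.15 bar^-1 gives a polynomial in X; the root in (0,1) is X = 0.690.

X = 0.690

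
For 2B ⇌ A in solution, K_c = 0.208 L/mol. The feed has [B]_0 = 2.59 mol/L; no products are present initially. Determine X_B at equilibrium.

X = 0.395

Let X = conversion of B; extent ξ = 2.59X/2 mol/L.
Concentrations: [B] = 2.59 − 2.59X; [A] = 1.29X.
K_c = [A] / ([B]^2).
Setting equal to 0.208 and solving for X on (0,1) gives X = 0.395.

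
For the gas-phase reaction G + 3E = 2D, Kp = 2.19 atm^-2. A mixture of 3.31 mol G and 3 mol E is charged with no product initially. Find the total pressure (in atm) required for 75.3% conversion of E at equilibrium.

P = 4.79 atm

Take 3 mol E as basis and let X be its fractional conversion, so ξ = X.
Mole table: n_G = 3.31 − X; n_E = 3 − 3X; n_D = 2X.
n_T = Σnᵢ = 6.31 − 2X.
Kp = p_D^2 / (p_G p_E^3) with p_i = (n_i/n_T)·P.
At X = 0.753: the mole-fraction product g(X) = Π y_i^ν_i = 50.31. Since Kp = g(X)·P^{-2}, P = (g/Kp)^(1/2) = (50.31/2.19)^(1/2) = 4.79 atm.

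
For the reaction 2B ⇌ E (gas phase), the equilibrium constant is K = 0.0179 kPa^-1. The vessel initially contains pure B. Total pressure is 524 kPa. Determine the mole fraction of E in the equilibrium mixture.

y_E = 0.722

Take 1 mol B as basis and let X be its fractional conversion, so ξ = 0.5X.
Species balance: n_B = 1 − X; n_E = 0.5X.
Total moles n_T = 1 − 0.5X.
y_i = n_i/n_T, p_i = y_i·P. K = p_E / (p_B^2).
Setting this equal to 0.0179 kPa^-1 and taking the physical root (0 < X < 1) gives X = 0.839.
Then n_E = 0.419, n_T = 0.581, so y_E = 0.722.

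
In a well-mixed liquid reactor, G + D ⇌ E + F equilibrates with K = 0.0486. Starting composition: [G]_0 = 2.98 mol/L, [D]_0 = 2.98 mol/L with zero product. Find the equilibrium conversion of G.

X = 0.181

Let X = conversion of G; extent ξ = 2.98·X mol/L.
Concentrations: [G] = 2.98 − 2.98X; [D] = 2.98 − 2.98X; [E] = 2.98X; [F] = 2.98X.
K = [E] [F] / ([G] [D]).
Solving K = 0.0486 for X ∈ (0,1): X = 0.181.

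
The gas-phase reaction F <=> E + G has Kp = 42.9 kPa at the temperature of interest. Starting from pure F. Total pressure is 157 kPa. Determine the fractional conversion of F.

X = 0.463

Take 1 mol F as basis and let X be its fractional conversion, so ξ = X.
Mole table: n_F = 1 − X; n_E = X; n_G = X.
Total moles n_T = 1 + X.
Mole fractions y_i = n_i/n_T; Kp = p_E p_G / (p_F) with p_i = y_i·P.
Substituting and setting equal to 42.9 kPa gives a polynomial in X; the root in (0,1) is X = 0.463.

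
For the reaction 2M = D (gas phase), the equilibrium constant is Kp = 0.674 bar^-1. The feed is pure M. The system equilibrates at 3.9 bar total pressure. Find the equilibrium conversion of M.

Take 1 mol M as basis and let X be its fractional conversion, so ξ = 0.5X.
At extent ξ: n_M = 1 − X; n_D = 0.5X.
Total moles n_T = 1 − 0.5X.
y_i = n_i/n_T, p_i = y_i·P. Kp = p_D / (p_M^2).
This yields a degree-2 equation in X; solving on (0,1), X = 0.705.

X = 0.705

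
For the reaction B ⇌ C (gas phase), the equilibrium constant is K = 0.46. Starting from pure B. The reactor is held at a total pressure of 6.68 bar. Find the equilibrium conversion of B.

Take 1 mol B as basis and let X be its fractional conversion, so ξ = X.
Mole table: n_B = 1 − X; n_C = X.
n_T stays at 1 (no change in mole number).
With p_i = (n_i/n_T)P, K = p_C / (p_B).
Setting this equal to 0.46 and taking the physical root (0 < X < 1) gives X = 0.315.

X = 0.315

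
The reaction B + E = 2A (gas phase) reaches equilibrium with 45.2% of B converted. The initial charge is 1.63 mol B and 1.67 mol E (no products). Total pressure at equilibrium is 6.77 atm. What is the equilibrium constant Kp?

Basis: 1.63 mol B initially; let X = conversion of B. Extent ξ = 1.63X.
At extent ξ: n_B = 1.63 − 1.63X; n_E = 1.67 − 1.63X; n_A = 3.26X.
Since Δν = 0, n_T = 3.3 throughout.
At X = 0.452: n_B = 0.893, n_E = 0.933, n_A = 1.47, n_T = 3.3.
p_i = (n_i/n_T)·P. Kp = p_A^2 / (p_B p_E) = 2.6.

Kp = 2.6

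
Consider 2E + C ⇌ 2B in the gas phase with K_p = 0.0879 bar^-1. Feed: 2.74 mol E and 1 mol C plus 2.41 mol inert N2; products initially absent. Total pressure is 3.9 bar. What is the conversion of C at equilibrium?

X = 0.238

Take 1 mol C as basis and let X be its fractional conversion, so ξ = X.
At extent ξ: n_E = 2.74 − 2X; n_C = 1 − X; n_B = 2X; n_I = 2.41 (inert).
n_T = Σnᵢ = 6.15 − X.
y_i = n_i/n_T, p_i = y_i·P. K_p = p_B^2 / (p_E^2 p_C).
Substituting and setting equal to 0.0879 bar^-1 gives a polynomial in X; the root in (0,1) is X = 0.238.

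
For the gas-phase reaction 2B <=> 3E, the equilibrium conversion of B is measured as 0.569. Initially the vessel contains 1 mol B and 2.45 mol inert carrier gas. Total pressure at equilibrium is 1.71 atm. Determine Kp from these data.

Kp = 1.53 atm

Take 1 mol B as basis and let X be its fractional conversion, so ξ = 0.5X.
Moles: n_B = 1 − X; n_E = 1.5X; n_I = 2.45 (inert).
n_T = Σnᵢ = 3.45 + 0.5X.
At X = 0.569: n_B = 0.431, n_E = 0.853, n_T = 3.73.
p_i = (n_i/n_T)·P. Kp = p_E^3 / (p_B^2) = 1.53 atm.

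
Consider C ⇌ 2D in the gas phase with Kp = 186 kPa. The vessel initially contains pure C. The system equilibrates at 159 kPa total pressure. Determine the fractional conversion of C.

X = 0.476

Take 1 mol C as basis and let X be its fractional conversion, so ξ = X.
Moles: n_C = 1 − X; n_D = 2X.
n_T = Σnᵢ = 1 + X.
Mole fractions y_i = n_i/n_T; Kp = p_D^2 / (p_C) with p_i = y_i·P.
Setting this equal to 186 kPa and taking the physical root (0 < X < 1) gives X = 0.476.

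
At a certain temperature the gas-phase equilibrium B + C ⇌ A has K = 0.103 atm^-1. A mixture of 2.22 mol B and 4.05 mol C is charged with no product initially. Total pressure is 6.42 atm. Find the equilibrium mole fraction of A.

Basis: 2.22 mol B initially; let X = conversion of B. Extent ξ = 2.22X.
Mole table: n_B = 2.22 − 2.22X; n_C = 4.05 − 2.22X; n_A = 2.22X.
Summing: n_T = 6.27 − 2.22X.
Mole fractions y_i = n_i/n_T; K = p_A / (p_B p_C) with p_i = y_i·P.
Equating to 0.103 atm^-1 and solving on 0 < X < 1: X = 0.286.
Then n_A = 0.635, n_T = 5.63, so y_A = 0.113.

y_A = 0.113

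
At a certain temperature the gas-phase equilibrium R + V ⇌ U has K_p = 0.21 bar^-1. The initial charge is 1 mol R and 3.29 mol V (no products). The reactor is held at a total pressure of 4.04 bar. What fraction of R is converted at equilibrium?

X = 0.387

Take 1 mol R as basis and let X be its fractional conversion, so ξ = X.
Moles: n_R = 1 − X; n_V = 3.29 − X; n_U = X.
n_T = Σnᵢ = 4.29 − X.
Mole fractions y_i = n_i/n_T; K_p = p_U / (p_R p_V) with p_i = y_i·P.
Substituting and setting equal to 0.21 bar^-1 gives a polynomial in X; the root in (0,1) is X = 0.387.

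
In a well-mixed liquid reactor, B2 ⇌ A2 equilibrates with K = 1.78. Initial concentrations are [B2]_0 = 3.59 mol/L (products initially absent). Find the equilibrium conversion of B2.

X = 0.640

Let X = conversion of B2; extent ξ = 3.59·X mol/L.
Concentrations: [B2] = 3.59 − 3.59X; [A2] = 3.59X.
K = [A2] / ([B2]).
Equating to 1.78: the physical root is X = 0.640.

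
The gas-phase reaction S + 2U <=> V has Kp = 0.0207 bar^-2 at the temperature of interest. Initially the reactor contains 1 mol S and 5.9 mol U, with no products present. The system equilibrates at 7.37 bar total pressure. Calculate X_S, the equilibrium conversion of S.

Let X = conversion of S (basis 1 mol S); extent of reaction ξ = X.
At extent ξ: n_S = 1 − X; n_U = 5.9 − 2X; n_V = X.
Total moles n_T = 6.9 − 2X.
Mole fractions y_i = n_i/n_T; Kp = p_V / (p_S p_U^2) with p_i = y_i·P.
Setting this equal to 0.0207 bar^-2 and taking the physical root (0 < X < 1) gives X = 0.439.

X = 0.439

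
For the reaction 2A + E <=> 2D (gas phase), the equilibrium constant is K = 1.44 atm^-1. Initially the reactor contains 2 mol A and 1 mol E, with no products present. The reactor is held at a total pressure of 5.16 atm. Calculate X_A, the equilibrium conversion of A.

Take 2 mol A as basis and let X be its fractional conversion, so ξ = X.
Mole table: n_A = 2 − 2X; n_E = 1 − X; n_D = 2X.
Total moles n_T = 3 − X.
Mole fractions y_i = n_i/n_T; K = p_D^2 / (p_A^2 p_E) with p_i = y_i·P.
Setting this equal to 1.44 atm^-1 and taking the physical root (0 < X < 1) gives X = 0.541.

X = 0.541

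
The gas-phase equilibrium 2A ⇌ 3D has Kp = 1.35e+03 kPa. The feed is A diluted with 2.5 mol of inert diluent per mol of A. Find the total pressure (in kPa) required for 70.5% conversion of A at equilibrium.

P = 383 kPa

Basis: 1 mol A initially; let X = conversion of A. Extent ξ = 0.5X.
At extent ξ: n_A = 1 − X; n_D = 1.5X; n_I = 2.5 (inert).
Total moles n_T = 3.5 + 0.5X.
Kp = p_D^3 / (p_A^2) with p_i = (n_i/n_T)·P.
At X = 0.705: the mole-fraction product g(X) = Π y_i^ν_i = 3.527. Since Kp = g(X)·P^{1}, P = (Kp/g)^(1/1) = (1.35e+03/3.527)^(1/1) = 383 kPa.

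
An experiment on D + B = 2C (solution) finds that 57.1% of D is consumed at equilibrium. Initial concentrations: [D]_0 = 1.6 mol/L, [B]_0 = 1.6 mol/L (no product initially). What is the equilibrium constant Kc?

Let X = conversion of D.
Concentrations: [D] = 1.6 − 1.6X; [B] = 1.6 − 1.6X; [C] = 3.2X.
At X = 0.571: [D] = 0.686, [B] = 0.686, [C] = 1.83.
Kc = [C]^2 / ([D] [B]) = 7.09.

Kc = 7.09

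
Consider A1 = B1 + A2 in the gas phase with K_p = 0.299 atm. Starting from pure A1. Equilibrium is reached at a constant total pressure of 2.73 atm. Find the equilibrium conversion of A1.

Take 1 mol A1 as basis and let X be its fractional conversion, so ξ = X.
At extent ξ: n_A1 = 1 − X; n_B1 = X; n_A2 = X.
n_T = Σnᵢ = 1 + X.
Mole fractions y_i = n_i/n_T; K_p = p_B1 p_A2 / (p_A1) with p_i = y_i·P.
This yields a degree-2 equation in X; solving on (0,1), X = 0.314.

X = 0.314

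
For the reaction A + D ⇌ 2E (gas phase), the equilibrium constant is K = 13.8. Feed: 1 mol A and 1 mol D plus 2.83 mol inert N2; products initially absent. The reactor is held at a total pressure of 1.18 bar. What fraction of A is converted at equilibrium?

Basis: 1 mol A initially; let X = conversion of A. Extent ξ = X.
Mole table: n_A = 1 − X; n_D = 1 − X; n_E = 2X; n_I = 2.83 (inert).
n_T stays at 4.83 (no change in mole number).
y_i = n_i/n_T, p_i = y_i·P. K = p_E^2 / (p_A p_D).
Equating to 13.8 and solving on 0 < X < 1: X = 0.650.

X = 0.650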